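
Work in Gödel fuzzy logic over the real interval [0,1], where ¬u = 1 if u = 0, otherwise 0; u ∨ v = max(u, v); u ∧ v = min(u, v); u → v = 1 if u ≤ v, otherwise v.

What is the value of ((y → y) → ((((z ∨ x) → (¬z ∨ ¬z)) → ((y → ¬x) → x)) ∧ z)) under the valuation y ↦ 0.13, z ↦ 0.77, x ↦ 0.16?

0.77

(y → y): 0.13 ≤ 0.13, so result = 1
(z ∨ x) = max(0.77, 0.16) = 0.77
¬z: Gödel ¬ of 0.77 = 0 (operand ≠ 0)
¬z: Gödel ¬ of 0.77 = 0 (operand ≠ 0)
(¬z ∨ ¬z) = max(0, 0) = 0
((z ∨ x) → (¬z ∨ ¬z)): 0.77 > 0, so result = 0
¬x: Gödel ¬ of 0.16 = 0 (operand ≠ 0)
(y → ¬x): 0.13 > 0, so result = 0
((y → ¬x) → x): 0 ≤ 0.16, so result = 1
(((z ∨ x) → (¬z ∨ ¬z)) → ((y → ¬x) → x)): 0 ≤ 1, so result = 1
((((z ∨ x) → (¬z ∨ ¬z)) → ((y → ¬x) → x)) ∧ z) = min(1, 0.77) = 0.77
((y → y) → ((((z ∨ x) → (¬z ∨ ¬z)) → ((y → ¬x) → x)) ∧ z)): 1 > 0.77, so result = 0.77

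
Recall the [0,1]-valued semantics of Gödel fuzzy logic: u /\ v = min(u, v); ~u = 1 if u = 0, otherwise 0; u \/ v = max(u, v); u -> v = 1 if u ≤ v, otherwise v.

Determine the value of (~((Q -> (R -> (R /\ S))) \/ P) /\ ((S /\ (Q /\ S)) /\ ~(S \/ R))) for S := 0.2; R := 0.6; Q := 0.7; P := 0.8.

0.00

(R /\ S) = min(0.6, 0.2) = 0.2
(R -> (R /\ S)): 0.6 > 0.2, so result = 0.2
(Q -> (R -> (R /\ S))): 0.7 > 0.2, so result = 0.2
((Q -> (R -> (R /\ S))) \/ P) = max(0.2, 0.8) = 0.8
~((Q -> (R -> (R /\ S))) \/ P): Gödel ¬ of 0.8 = 0 (operand ≠ 0)
(Q /\ S) = min(0.7, 0.2) = 0.2
(S /\ (Q /\ S)) = min(0.2, 0.2) = 0.2
(S \/ R) = max(0.2, 0.6) = 0.6
~(S \/ R): Gödel ¬ of 0.6 = 0 (operand ≠ 0)
((S /\ (Q /\ S)) /\ ~(S \/ R)) = min(0.2, 0) = 0
(~((Q -> (R -> (R /\ S))) \/ P) /\ ((S /\ (Q /\ S)) /\ ~(S \/ R))) = min(0, 0) = 0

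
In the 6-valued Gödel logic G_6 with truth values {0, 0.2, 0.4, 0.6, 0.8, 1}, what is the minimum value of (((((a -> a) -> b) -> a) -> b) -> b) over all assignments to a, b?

The minimum is attained at a = 0, b = 0.2:
  (a -> a): 0 ≤ 0, so result = 1
  ((a -> a) -> b): 1 > 0.2, so result = 0.2
  (((a -> a) -> b) -> a): 0.2 > 0, so result = 0
  ((((a -> a) -> b) -> a) -> b): 0 ≤ 0.2, so result = 1
  (((((a -> a) -> b) -> a) -> b) -> b): 1 > 0.2, so result = 0.2
Checking all 36 assignments confirms none give a value below 0.20.

0.20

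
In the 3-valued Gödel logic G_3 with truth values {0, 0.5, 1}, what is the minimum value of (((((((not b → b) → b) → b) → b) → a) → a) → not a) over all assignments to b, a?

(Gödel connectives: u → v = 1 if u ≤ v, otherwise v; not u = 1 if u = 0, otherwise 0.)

0.00

The minimum is attained at b = 0, a = 0.5:
  not b: Gödel ¬ of 0 = 1 (operand is 0)
  (not b → b): 1 > 0, so result = 0
  ((not b → b) → b): 0 ≤ 0, so result = 1
  (((not b → b) → b) → b): 1 > 0, so result = 0
  ((((not b → b) → b) → b) → b): 0 ≤ 0, so result = 1
  (((((not b → b) → b) → b) → b) → a): 1 > 0.5, so result = 0.5
  ((((((not b → b) → b) → b) → b) → a) → a): 0.5 ≤ 0.5, so result = 1
  not a: Gödel ¬ of 0.5 = 0 (operand ≠ 0)
  (((((((not b → b) → b) → b) → b) → a) → a) → not a): 1 > 0, so result = 0
Checking all 9 assignments confirms none give a value below 0.00.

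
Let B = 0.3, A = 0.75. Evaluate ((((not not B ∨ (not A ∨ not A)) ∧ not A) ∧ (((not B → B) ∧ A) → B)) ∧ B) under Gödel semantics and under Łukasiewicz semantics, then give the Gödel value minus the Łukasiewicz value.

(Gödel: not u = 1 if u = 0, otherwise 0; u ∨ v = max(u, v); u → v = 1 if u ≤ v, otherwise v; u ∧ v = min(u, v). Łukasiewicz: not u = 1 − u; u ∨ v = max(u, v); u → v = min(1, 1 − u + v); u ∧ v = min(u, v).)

-0.25

Gödel evaluation:
  not B: Gödel ¬ of 0.3 = 0 (operand ≠ 0)
  not not B: Gödel ¬ of 0 = 1 (operand is 0)
  not A: Gödel ¬ of 0.75 = 0 (operand ≠ 0)
  not A: Gödel ¬ of 0.75 = 0 (operand ≠ 0)
  (not A ∨ not A) = max(0, 0) = 0
  (not not B ∨ (not A ∨ not A)) = max(1, 0) = 1
  not A: Gödel ¬ of 0.75 = 0 (operand ≠ 0)
  ((not not B ∨ (not A ∨ not A)) ∧ not A) = min(1, 0) = 0
  not B: Gödel ¬ of 0.3 = 0 (operand ≠ 0)
  (not B → B): 0 ≤ 0.3, so result = 1
  ((not B → B) ∧ A) = min(1, 0.75) = 0.75
  (((not B → B) ∧ A) → B): 0.75 > 0.3, so result = 0.3
  (((not not B ∨ (not A ∨ not A)) ∧ not A) ∧ (((not B → B) ∧ A) → B)) = min(0, 0.3) = 0
  ((((not not B ∨ (not A ∨ not A)) ∧ not A) ∧ (((not B → B) ∧ A) → B)) ∧ B) = min(0, 0.3) = 0
  Gödel value = 0
Łukasiewicz evaluation:
  not B: Łukasiewicz ¬ gives 1 − 0.3 = 0.7
  not not B: Łukasiewicz ¬ gives 1 − 0.7 = 0.3
  not A: Łukasiewicz ¬ gives 1 − 0.75 = 0.25
  not A: Łukasiewicz ¬ gives 1 − 0.75 = 0.25
  (not A ∨ not A) = max(0.25, 0.25) = 0.25
  (not not B ∨ (not A ∨ not A)) = max(0.3, 0.25) = 0.3
  not A: Łukasiewicz ¬ gives 1 − 0.75 = 0.25
  ((not not B ∨ (not A ∨ not A)) ∧ not A) = min(0.3, 0.25) = 0.25
  not B: Łukasiewicz ¬ gives 1 − 0.3 = 0.7
  (not B → B): min(1, 1 − 0.7 + 0.3) = 0.6
  ((not B → B) ∧ A) = min(0.6, 0.75) = 0.6
  (((not B → B) ∧ A) → B): min(1, 1 − 0.6 + 0.3) = 0.7
  (((not not B ∨ (not A ∨ not A)) ∧ not A) ∧ (((not B → B) ∧ A) → B)) = min(0.25, 0.7) = 0.25
  ((((not not B ∨ (not A ∨ not A)) ∧ not A) ∧ (((not B → B) ∧ A) → B)) ∧ B) = min(0.25, 0.3) = 0.25
  Łukasiewicz value = 0.25
Difference: 0 − 0.25 = -0.25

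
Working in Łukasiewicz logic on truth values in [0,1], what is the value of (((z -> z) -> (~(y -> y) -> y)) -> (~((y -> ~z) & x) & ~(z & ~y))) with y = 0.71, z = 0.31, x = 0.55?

(z -> z): min(1, 1 − 0.31 + 0.31) = 1
(y -> y): min(1, 1 − 0.71 + 0.71) = 1
~(y -> y): Łukasiewicz ¬ gives 1 − 1 = 0
(~(y -> y) -> y): min(1, 1 − 0 + 0.71) = 1
((z -> z) -> (~(y -> y) -> y)): min(1, 1 − 1 + 1) = 1
~z: Łukasiewicz ¬ gives 1 − 0.31 = 0.69
(y -> ~z): min(1, 1 − 0.71 + 0.69) = 0.98
((y -> ~z) & x) = min(0.98, 0.55) = 0.55
~((y -> ~z) & x): Łukasiewicz ¬ gives 1 − 0.55 = 0.45
~y: Łukasiewicz ¬ gives 1 − 0.71 = 0.29
(z & ~y) = min(0.31, 0.29) = 0.29
~(z & ~y): Łukasiewicz ¬ gives 1 − 0.29 = 0.71
(~((y -> ~z) & x) & ~(z & ~y)) = min(0.45, 0.71) = 0.45
(((z -> z) -> (~(y -> y) -> y)) -> (~((y -> ~z) & x) & ~(z & ~y))): min(1, 1 − 1 + 0.45) = 0.45

0.45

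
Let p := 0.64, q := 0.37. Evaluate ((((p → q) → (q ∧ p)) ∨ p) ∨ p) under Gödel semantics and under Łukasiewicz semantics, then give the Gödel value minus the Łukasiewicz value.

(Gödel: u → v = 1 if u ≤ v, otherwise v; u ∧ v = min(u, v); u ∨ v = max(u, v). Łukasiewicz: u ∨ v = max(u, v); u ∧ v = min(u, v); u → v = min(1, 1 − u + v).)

0.36

Gödel evaluation:
  (p → q): 0.64 > 0.37, so result = 0.37
  (q ∧ p) = min(0.37, 0.64) = 0.37
  ((p → q) → (q ∧ p)): 0.37 ≤ 0.37, so result = 1
  (((p → q) → (q ∧ p)) ∨ p) = max(1, 0.64) = 1
  ((((p → q) → (q ∧ p)) ∨ p) ∨ p) = max(1, 0.64) = 1
  Gödel value = 1
Łukasiewicz evaluation:
  (p → q): min(1, 1 − 0.64 + 0.37) = 0.73
  (q ∧ p) = min(0.37, 0.64) = 0.37
  ((p → q) → (q ∧ p)): min(1, 1 − 0.73 + 0.37) = 0.64
  (((p → q) → (q ∧ p)) ∨ p) = max(0.64, 0.64) = 0.64
  ((((p → q) → (q ∧ p)) ∨ p) ∨ p) = max(0.64, 0.64) = 0.64
  Łukasiewicz value = 0.64
Difference: 1 − 0.64 = 0.36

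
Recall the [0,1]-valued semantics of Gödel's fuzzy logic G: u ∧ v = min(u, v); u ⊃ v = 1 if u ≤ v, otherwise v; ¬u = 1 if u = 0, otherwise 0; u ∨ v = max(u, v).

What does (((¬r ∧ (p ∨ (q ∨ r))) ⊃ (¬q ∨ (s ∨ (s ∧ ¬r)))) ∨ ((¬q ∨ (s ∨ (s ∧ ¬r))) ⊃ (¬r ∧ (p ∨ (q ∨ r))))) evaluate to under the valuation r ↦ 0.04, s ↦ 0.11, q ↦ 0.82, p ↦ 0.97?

1.00

¬r: Gödel ¬ of 0.04 = 0 (operand ≠ 0)
(q ∨ r) = max(0.82, 0.04) = 0.82
(p ∨ (q ∨ r)) = max(0.97, 0.82) = 0.97
(¬r ∧ (p ∨ (q ∨ r))) = min(0, 0.97) = 0
¬q: Gödel ¬ of 0.82 = 0 (operand ≠ 0)
¬r: Gödel ¬ of 0.04 = 0 (operand ≠ 0)
(s ∧ ¬r) = min(0.11, 0) = 0
(s ∨ (s ∧ ¬r)) = max(0.11, 0) = 0.11
(¬q ∨ (s ∨ (s ∧ ¬r))) = max(0, 0.11) = 0.11
((¬r ∧ (p ∨ (q ∨ r))) ⊃ (¬q ∨ (s ∨ (s ∧ ¬r)))): 0 ≤ 0.11, so result = 1
¬q: Gödel ¬ of 0.82 = 0 (operand ≠ 0)
¬r: Gödel ¬ of 0.04 = 0 (operand ≠ 0)
(s ∧ ¬r) = min(0.11, 0) = 0
(s ∨ (s ∧ ¬r)) = max(0.11, 0) = 0.11
(¬q ∨ (s ∨ (s ∧ ¬r))) = max(0, 0.11) = 0.11
¬r: Gödel ¬ of 0.04 = 0 (operand ≠ 0)
(q ∨ r) = max(0.82, 0.04) = 0.82
(p ∨ (q ∨ r)) = max(0.97, 0.82) = 0.97
(¬r ∧ (p ∨ (q ∨ r))) = min(0, 0.97) = 0
((¬q ∨ (s ∨ (s ∧ ¬r))) ⊃ (¬r ∧ (p ∨ (q ∨ r)))): 0.11 > 0, so result = 0
(((¬r ∧ (p ∨ (q ∨ r))) ⊃ (¬q ∨ (s ∨ (s ∧ ¬r)))) ∨ ((¬q ∨ (s ∨ (s ∧ ¬r))) ⊃ (¬r ∧ (p ∨ (q ∨ r))))) = max(1, 0) = 1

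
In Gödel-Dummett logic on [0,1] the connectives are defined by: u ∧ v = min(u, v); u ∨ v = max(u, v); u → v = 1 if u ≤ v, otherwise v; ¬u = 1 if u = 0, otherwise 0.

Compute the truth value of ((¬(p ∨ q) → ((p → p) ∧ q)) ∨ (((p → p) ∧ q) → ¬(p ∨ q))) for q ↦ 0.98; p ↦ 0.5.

1.00

(p ∨ q) = max(0.5, 0.98) = 0.98
¬(p ∨ q): Gödel ¬ of 0.98 = 0 (operand ≠ 0)
(p → p): 0.5 ≤ 0.5, so result = 1
((p → p) ∧ q) = min(1, 0.98) = 0.98
(¬(p ∨ q) → ((p → p) ∧ q)): 0 ≤ 0.98, so result = 1
(p → p): 0.5 ≤ 0.5, so result = 1
((p → p) ∧ q) = min(1, 0.98) = 0.98
(p ∨ q) = max(0.5, 0.98) = 0.98
¬(p ∨ q): Gödel ¬ of 0.98 = 0 (operand ≠ 0)
(((p → p) ∧ q) → ¬(p ∨ q)): 0.98 > 0, so result = 0
((¬(p ∨ q) → ((p → p) ∧ q)) ∨ (((p → p) ∧ q) → ¬(p ∨ q))) = max(1, 0) = 1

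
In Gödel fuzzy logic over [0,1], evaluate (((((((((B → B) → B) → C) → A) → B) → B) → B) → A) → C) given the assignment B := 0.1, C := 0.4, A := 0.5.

0.40

(B → B): 0.1 ≤ 0.1, so result = 1
((B → B) → B): 1 > 0.1, so result = 0.1
(((B → B) → B) → C): 0.1 ≤ 0.4, so result = 1
((((B → B) → B) → C) → A): 1 > 0.5, so result = 0.5
(((((B → B) → B) → C) → A) → B): 0.5 > 0.1, so result = 0.1
((((((B → B) → B) → C) → A) → B) → B): 0.1 ≤ 0.1, so result = 1
(((((((B → B) → B) → C) → A) → B) → B) → B): 1 > 0.1, so result = 0.1
((((((((B → B) → B) → C) → A) → B) → B) → B) → A): 0.1 ≤ 0.5, so result = 1
(((((((((B → B) → B) → C) → A) → B) → B) → B) → A) → C): 1 > 0.4, so result = 0.4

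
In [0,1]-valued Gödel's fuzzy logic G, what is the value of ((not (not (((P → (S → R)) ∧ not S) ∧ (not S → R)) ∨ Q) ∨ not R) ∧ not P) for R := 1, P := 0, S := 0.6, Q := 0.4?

(S → R): 0.6 ≤ 1, so result = 1
(P → (S → R)): 0 ≤ 1, so result = 1
not S: Gödel ¬ of 0.6 = 0 (operand ≠ 0)
((P → (S → R)) ∧ not S) = min(1, 0) = 0
not S: Gödel ¬ of 0.6 = 0 (operand ≠ 0)
(not S → R): 0 ≤ 1, so result = 1
(((P → (S → R)) ∧ not S) ∧ (not S → R)) = min(0, 1) = 0
not (((P → (S → R)) ∧ not S) ∧ (not S → R)): Gödel ¬ of 0 = 1 (operand is 0)
(not (((P → (S → R)) ∧ not S) ∧ (not S → R)) ∨ Q) = max(1, 0.4) = 1
not (not (((P → (S → R)) ∧ not S) ∧ (not S → R)) ∨ Q): Gödel ¬ of 1 = 0 (operand ≠ 0)
not R: Gödel ¬ of 1 = 0 (operand ≠ 0)
(not (not (((P → (S → R)) ∧ not S) ∧ (not S → R)) ∨ Q) ∨ not R) = max(0, 0) = 0
not P: Gödel ¬ of 0 = 1 (operand is 0)
((not (not (((P → (S → R)) ∧ not S) ∧ (not S → R)) ∨ Q) ∨ not R) ∧ not P) = min(0, 1) = 0

0.00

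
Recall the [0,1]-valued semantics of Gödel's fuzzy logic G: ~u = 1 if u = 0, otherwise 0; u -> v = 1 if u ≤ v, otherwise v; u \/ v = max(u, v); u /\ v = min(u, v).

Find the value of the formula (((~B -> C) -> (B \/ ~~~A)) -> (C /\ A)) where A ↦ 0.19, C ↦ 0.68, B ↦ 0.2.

0.19

~B: Gödel ¬ of 0.2 = 0 (operand ≠ 0)
(~B -> C): 0 ≤ 0.68, so result = 1
~A: Gödel ¬ of 0.19 = 0 (operand ≠ 0)
~~A: Gödel ¬ of 0 = 1 (operand is 0)
~~~A: Gödel ¬ of 1 = 0 (operand ≠ 0)
(B \/ ~~~A) = max(0.2, 0) = 0.2
((~B -> C) -> (B \/ ~~~A)): 1 > 0.2, so result = 0.2
(C /\ A) = min(0.68, 0.19) = 0.19
(((~B -> C) -> (B \/ ~~~A)) -> (C /\ A)): 0.2 > 0.19, so result = 0.19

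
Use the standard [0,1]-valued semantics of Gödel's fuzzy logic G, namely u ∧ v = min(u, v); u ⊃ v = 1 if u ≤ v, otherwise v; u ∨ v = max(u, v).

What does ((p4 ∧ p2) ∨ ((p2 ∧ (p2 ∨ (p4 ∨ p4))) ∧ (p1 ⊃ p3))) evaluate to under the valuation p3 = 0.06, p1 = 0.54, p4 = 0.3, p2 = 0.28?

(p4 ∧ p2) = min(0.3, 0.28) = 0.28
(p4 ∨ p4) = max(0.3, 0.3) = 0.3
(p2 ∨ (p4 ∨ p4)) = max(0.28, 0.3) = 0.3
(p2 ∧ (p2 ∨ (p4 ∨ p4))) = min(0.28, 0.3) = 0.28
(p1 ⊃ p3): 0.54 > 0.06, so result = 0.06
((p2 ∧ (p2 ∨ (p4 ∨ p4))) ∧ (p1 ⊃ p3)) = min(0.28, 0.06) = 0.06
((p4 ∧ p2) ∨ ((p2 ∧ (p2 ∨ (p4 ∨ p4))) ∧ (p1 ⊃ p3))) = max(0.28, 0.06) = 0.28

0.28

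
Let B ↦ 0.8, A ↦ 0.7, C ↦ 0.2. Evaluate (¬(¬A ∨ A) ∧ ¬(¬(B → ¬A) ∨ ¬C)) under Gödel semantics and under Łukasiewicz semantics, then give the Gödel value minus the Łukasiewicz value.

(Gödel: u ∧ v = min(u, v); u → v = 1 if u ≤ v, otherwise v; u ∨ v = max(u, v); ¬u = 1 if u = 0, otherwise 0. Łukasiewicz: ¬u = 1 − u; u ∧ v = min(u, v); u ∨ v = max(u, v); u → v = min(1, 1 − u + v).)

Gödel evaluation:
  ¬A: Gödel ¬ of 0.7 = 0 (operand ≠ 0)
  (¬A ∨ A) = max(0, 0.7) = 0.7
  ¬(¬A ∨ A): Gödel ¬ of 0.7 = 0 (operand ≠ 0)
  ¬A: Gödel ¬ of 0.7 = 0 (operand ≠ 0)
  (B → ¬A): 0.8 > 0, so result = 0
  ¬(B → ¬A): Gödel ¬ of 0 = 1 (operand is 0)
  ¬C: Gödel ¬ of 0.2 = 0 (operand ≠ 0)
  (¬(B → ¬A) ∨ ¬C) = max(1, 0) = 1
  ¬(¬(B → ¬A) ∨ ¬C): Gödel ¬ of 1 = 0 (operand ≠ 0)
  (¬(¬A ∨ A) ∧ ¬(¬(B → ¬A) ∨ ¬C)) = min(0, 0) = 0
  Gödel value = 0
Łukasiewicz evaluation:
  ¬A: Łukasiewicz ¬ gives 1 − 0.7 = 0.3
  (¬A ∨ A) = max(0.3, 0.7) = 0.7
  ¬(¬A ∨ A): Łukasiewicz ¬ gives 1 − 0.7 = 0.3
  ¬A: Łukasiewicz ¬ gives 1 − 0.7 = 0.3
  (B → ¬A): min(1, 1 − 0.8 + 0.3) = 0.5
  ¬(B → ¬A): Łukasiewicz ¬ gives 1 − 0.5 = 0.5
  ¬C: Łukasiewicz ¬ gives 1 − 0.2 = 0.8
  (¬(B → ¬A) ∨ ¬C) = max(0.5, 0.8) = 0.8
  ¬(¬(B → ¬A) ∨ ¬C): Łukasiewicz ¬ gives 1 − 0.8 = 0.2
  (¬(¬A ∨ A) ∧ ¬(¬(B → ¬A) ∨ ¬C)) = min(0.3, 0.2) = 0.2
  Łukasiewicz value = 0.2
Difference: 0 − 0.2 = -0.20

-0.20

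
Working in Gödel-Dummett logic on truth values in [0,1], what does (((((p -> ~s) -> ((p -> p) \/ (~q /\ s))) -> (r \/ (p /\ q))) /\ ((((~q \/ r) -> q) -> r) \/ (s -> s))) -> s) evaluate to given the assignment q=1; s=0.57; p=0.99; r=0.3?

0.57

~s: Gödel ¬ of 0.57 = 0 (operand ≠ 0)
(p -> ~s): 0.99 > 0, so result = 0
(p -> p): 0.99 ≤ 0.99, so result = 1
~q: Gödel ¬ of 1 = 0 (operand ≠ 0)
(~q /\ s) = min(0, 0.57) = 0
((p -> p) \/ (~q /\ s)) = max(1, 0) = 1
((p -> ~s) -> ((p -> p) \/ (~q /\ s))): 0 ≤ 1, so result = 1
(p /\ q) = min(0.99, 1) = 0.99
(r \/ (p /\ q)) = max(0.3, 0.99) = 0.99
(((p -> ~s) -> ((p -> p) \/ (~q /\ s))) -> (r \/ (p /\ q))): 1 > 0.99, so result = 0.99
~q: Gödel ¬ of 1 = 0 (operand ≠ 0)
(~q \/ r) = max(0, 0.3) = 0.3
((~q \/ r) -> q): 0.3 ≤ 1, so result = 1
(((~q \/ r) -> q) -> r): 1 > 0.3, so result = 0.3
(s -> s): 0.57 ≤ 0.57, so result = 1
((((~q \/ r) -> q) -> r) \/ (s -> s)) = max(0.3, 1) = 1
((((p -> ~s) -> ((p -> p) \/ (~q /\ s))) -> (r \/ (p /\ q))) /\ ((((~q \/ r) -> q) -> r) \/ (s -> s))) = min(0.99, 1) = 0.99
(((((p -> ~s) -> ((p -> p) \/ (~q /\ s))) -> (r \/ (p /\ q))) /\ ((((~q \/ r) -> q) -> r) \/ (s -> s))) -> s): 0.99 > 0.57, so result = 0.57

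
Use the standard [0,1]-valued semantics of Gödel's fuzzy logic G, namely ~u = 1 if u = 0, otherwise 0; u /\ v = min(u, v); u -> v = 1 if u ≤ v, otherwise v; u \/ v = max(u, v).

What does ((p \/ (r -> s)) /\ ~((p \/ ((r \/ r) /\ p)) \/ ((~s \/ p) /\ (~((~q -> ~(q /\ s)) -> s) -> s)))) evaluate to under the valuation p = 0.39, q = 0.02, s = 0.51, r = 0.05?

0.00

(r -> s): 0.05 ≤ 0.51, so result = 1
(p \/ (r -> s)) = max(0.39, 1) = 1
(r \/ r) = max(0.05, 0.05) = 0.05
((r \/ r) /\ p) = min(0.05, 0.39) = 0.05
(p \/ ((r \/ r) /\ p)) = max(0.39, 0.05) = 0.39
~s: Gödel ¬ of 0.51 = 0 (operand ≠ 0)
(~s \/ p) = max(0, 0.39) = 0.39
~q: Gödel ¬ of 0.02 = 0 (operand ≠ 0)
(q /\ s) = min(0.02, 0.51) = 0.02
~(q /\ s): Gödel ¬ of 0.02 = 0 (operand ≠ 0)
(~q -> ~(q /\ s)): 0 ≤ 0, so result = 1
((~q -> ~(q /\ s)) -> s): 1 > 0.51, so result = 0.51
~((~q -> ~(q /\ s)) -> s): Gödel ¬ of 0.51 = 0 (operand ≠ 0)
(~((~q -> ~(q /\ s)) -> s) -> s): 0 ≤ 0.51, so result = 1
((~s \/ p) /\ (~((~q -> ~(q /\ s)) -> s) -> s)) = min(0.39, 1) = 0.39
((p \/ ((r \/ r) /\ p)) \/ ((~s \/ p) /\ (~((~q -> ~(q /\ s)) -> s) -> s))) = max(0.39, 0.39) = 0.39
~((p \/ ((r \/ r) /\ p)) \/ ((~s \/ p) /\ (~((~q -> ~(q /\ s)) -> s) -> s))): Gödel ¬ of 0.39 = 0 (operand ≠ 0)
((p \/ (r -> s)) /\ ~((p \/ ((r \/ r) /\ p)) \/ ((~s \/ p) /\ (~((~q -> ~(q /\ s)) -> s) -> s)))) = min(1, 0) = 0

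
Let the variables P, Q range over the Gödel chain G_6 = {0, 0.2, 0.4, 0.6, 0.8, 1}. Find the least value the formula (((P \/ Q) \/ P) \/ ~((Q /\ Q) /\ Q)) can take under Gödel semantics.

0.20

The minimum is attained at P = 0, Q = 0.2:
  (P \/ Q) = max(0, 0.2) = 0.2
  ((P \/ Q) \/ P) = max(0.2, 0) = 0.2
  (Q /\ Q) = min(0.2, 0.2) = 0.2
  ((Q /\ Q) /\ Q) = min(0.2, 0.2) = 0.2
  ~((Q /\ Q) /\ Q): Gödel ¬ of 0.2 = 0 (operand ≠ 0)
  (((P \/ Q) \/ P) \/ ~((Q /\ Q) /\ Q)) = max(0.2, 0) = 0.2
Checking all 36 assignments confirms none give a value below 0.20.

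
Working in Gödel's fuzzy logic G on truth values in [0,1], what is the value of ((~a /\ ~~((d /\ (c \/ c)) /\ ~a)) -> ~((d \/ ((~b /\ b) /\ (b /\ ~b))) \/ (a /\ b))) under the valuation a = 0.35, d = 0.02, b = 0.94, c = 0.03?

1.00

~a: Gödel ¬ of 0.35 = 0 (operand ≠ 0)
(c \/ c) = max(0.03, 0.03) = 0.03
(d /\ (c \/ c)) = min(0.02, 0.03) = 0.02
~a: Gödel ¬ of 0.35 = 0 (operand ≠ 0)
((d /\ (c \/ c)) /\ ~a) = min(0.02, 0) = 0
~((d /\ (c \/ c)) /\ ~a): Gödel ¬ of 0 = 1 (operand is 0)
~~((d /\ (c \/ c)) /\ ~a): Gödel ¬ of 1 = 0 (operand ≠ 0)
(~a /\ ~~((d /\ (c \/ c)) /\ ~a)) = min(0, 0) = 0
~b: Gödel ¬ of 0.94 = 0 (operand ≠ 0)
(~b /\ b) = min(0, 0.94) = 0
~b: Gödel ¬ of 0.94 = 0 (operand ≠ 0)
(b /\ ~b) = min(0.94, 0) = 0
((~b /\ b) /\ (b /\ ~b)) = min(0, 0) = 0
(d \/ ((~b /\ b) /\ (b /\ ~b))) = max(0.02, 0) = 0.02
(a /\ b) = min(0.35, 0.94) = 0.35
((d \/ ((~b /\ b) /\ (b /\ ~b))) \/ (a /\ b)) = max(0.02, 0.35) = 0.35
~((d \/ ((~b /\ b) /\ (b /\ ~b))) \/ (a /\ b)): Gödel ¬ of 0.35 = 0 (operand ≠ 0)
((~a /\ ~~((d /\ (c \/ c)) /\ ~a)) -> ~((d \/ ((~b /\ b) /\ (b /\ ~b))) \/ (a /\ b))): 0 ≤ 0, so result = 1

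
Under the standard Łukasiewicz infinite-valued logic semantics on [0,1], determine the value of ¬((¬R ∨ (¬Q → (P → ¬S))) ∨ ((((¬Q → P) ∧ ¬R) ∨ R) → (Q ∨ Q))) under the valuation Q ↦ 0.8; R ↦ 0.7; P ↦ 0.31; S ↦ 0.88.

0.00

¬R: Łukasiewicz ¬ gives 1 − 0.7 = 0.3
¬Q: Łukasiewicz ¬ gives 1 − 0.8 = 0.2
¬S: Łukasiewicz ¬ gives 1 − 0.88 = 0.12
(P → ¬S): min(1, 1 − 0.31 + 0.12) = 0.81
(¬Q → (P → ¬S)): min(1, 1 − 0.2 + 0.81) = 1
(¬R ∨ (¬Q → (P → ¬S))) = max(0.3, 1) = 1
¬Q: Łukasiewicz ¬ gives 1 − 0.8 = 0.2
(¬Q → P): min(1, 1 − 0.2 + 0.31) = 1
¬R: Łukasiewicz ¬ gives 1 − 0.7 = 0.3
((¬Q → P) ∧ ¬R) = min(1, 0.3) = 0.3
(((¬Q → P) ∧ ¬R) ∨ R) = max(0.3, 0.7) = 0.7
(Q ∨ Q) = max(0.8, 0.8) = 0.8
((((¬Q → P) ∧ ¬R) ∨ R) → (Q ∨ Q)): min(1, 1 − 0.7 + 0.8) = 1
((¬R ∨ (¬Q → (P → ¬S))) ∨ ((((¬Q → P) ∧ ¬R) ∨ R) → (Q ∨ Q))) = max(1, 1) = 1
¬((¬R ∨ (¬Q → (P → ¬S))) ∨ ((((¬Q → P) ∧ ¬R) ∨ R) → (Q ∨ Q))): Łukasiewicz ¬ gives 1 − 1 = 0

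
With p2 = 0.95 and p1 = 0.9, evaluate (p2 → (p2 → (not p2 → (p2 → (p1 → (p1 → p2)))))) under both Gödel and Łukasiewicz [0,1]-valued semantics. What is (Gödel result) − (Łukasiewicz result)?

Gödel evaluation:
  not p2: Gödel ¬ of 0.95 = 0 (operand ≠ 0)
  (p1 → p2): 0.9 ≤ 0.95, so result = 1
  (p1 → (p1 → p2)): 0.9 ≤ 1, so result = 1
  (p2 → (p1 → (p1 → p2))): 0.95 ≤ 1, so result = 1
  (not p2 → (p2 → (p1 → (p1 → p2)))): 0 ≤ 1, so result = 1
  (p2 → (not p2 → (p2 → (p1 → (p1 → p2))))): 0.95 ≤ 1, so result = 1
  (p2 → (p2 → (not p2 → (p2 → (p1 → (p1 → p2)))))): 0.95 ≤ 1, so result = 1
  Gödel value = 1
Łukasiewicz evaluation:
  not p2: Łukasiewicz ¬ gives 1 − 0.95 = 0.05
  (p1 → p2): min(1, 1 − 0.9 + 0.95) = 1
  (p1 → (p1 → p2)): min(1, 1 − 0.9 + 1) = 1
  (p2 → (p1 → (p1 → p2))): min(1, 1 − 0.95 + 1) = 1
  (not p2 → (p2 → (p1 → (p1 → p2)))): min(1, 1 − 0.05 + 1) = 1
  (p2 → (not p2 → (p2 → (p1 → (p1 → p2))))): min(1, 1 − 0.95 + 1) = 1
  (p2 → (p2 → (not p2 → (p2 → (p1 → (p1 → p2)))))): min(1, 1 − 0.95 + 1) = 1
  Łukasiewicz value = 1
Difference: 1 − 1 = 0.00

0.00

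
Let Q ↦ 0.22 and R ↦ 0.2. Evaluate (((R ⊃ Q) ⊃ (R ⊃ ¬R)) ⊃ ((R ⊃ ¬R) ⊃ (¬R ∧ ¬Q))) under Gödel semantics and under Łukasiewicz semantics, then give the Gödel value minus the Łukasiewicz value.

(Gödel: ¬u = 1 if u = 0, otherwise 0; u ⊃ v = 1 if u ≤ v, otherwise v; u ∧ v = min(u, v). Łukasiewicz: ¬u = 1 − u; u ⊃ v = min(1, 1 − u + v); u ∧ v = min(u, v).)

Gödel evaluation:
  (R ⊃ Q): 0.2 ≤ 0.22, so result = 1
  ¬R: Gödel ¬ of 0.2 = 0 (operand ≠ 0)
  (R ⊃ ¬R): 0.2 > 0, so result = 0
  ((R ⊃ Q) ⊃ (R ⊃ ¬R)): 1 > 0, so result = 0
  ¬R: Gödel ¬ of 0.2 = 0 (operand ≠ 0)
  (R ⊃ ¬R): 0.2 > 0, so result = 0
  ¬R: Gödel ¬ of 0.2 = 0 (operand ≠ 0)
  ¬Q: Gödel ¬ of 0.22 = 0 (operand ≠ 0)
  (¬R ∧ ¬Q) = min(0, 0) = 0
  ((R ⊃ ¬R) ⊃ (¬R ∧ ¬Q)): 0 ≤ 0, so result = 1
  (((R ⊃ Q) ⊃ (R ⊃ ¬R)) ⊃ ((R ⊃ ¬R) ⊃ (¬R ∧ ¬Q))): 0 ≤ 1, so result = 1
  Gödel value = 1
Łukasiewicz evaluation:
  (R ⊃ Q): min(1, 1 − 0.2 + 0.22) = 1
  ¬R: Łukasiewicz ¬ gives 1 − 0.2 = 0.8
  (R ⊃ ¬R): min(1, 1 − 0.2 + 0.8) = 1
  ((R ⊃ Q) ⊃ (R ⊃ ¬R)): min(1, 1 − 1 + 1) = 1
  ¬R: Łukasiewicz ¬ gives 1 − 0.2 = 0.8
  (R ⊃ ¬R): min(1, 1 − 0.2 + 0.8) = 1
  ¬R: Łukasiewicz ¬ gives 1 − 0.2 = 0.8
  ¬Q: Łukasiewicz ¬ gives 1 − 0.22 = 0.78
  (¬R ∧ ¬Q) = min(0.8, 0.78) = 0.78
  ((R ⊃ ¬R) ⊃ (¬R ∧ ¬Q)): min(1, 1 − 1 + 0.78) = 0.78
  (((R ⊃ Q) ⊃ (R ⊃ ¬R)) ⊃ ((R ⊃ ¬R) ⊃ (¬R ∧ ¬Q))): min(1, 1 − 1 + 0.78) = 0.78
  Łukasiewicz value = 0.78
Difference: 1 − 0.78 = 0.22

0.22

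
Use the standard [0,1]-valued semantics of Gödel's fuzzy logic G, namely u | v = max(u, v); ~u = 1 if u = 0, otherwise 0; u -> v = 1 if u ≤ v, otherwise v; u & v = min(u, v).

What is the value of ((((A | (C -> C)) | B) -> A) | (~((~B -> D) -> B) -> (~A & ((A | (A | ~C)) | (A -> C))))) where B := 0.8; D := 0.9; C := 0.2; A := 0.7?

1.00

(C -> C): 0.2 ≤ 0.2, so result = 1
(A | (C -> C)) = max(0.7, 1) = 1
((A | (C -> C)) | B) = max(1, 0.8) = 1
(((A | (C -> C)) | B) -> A): 1 > 0.7, so result = 0.7
~B: Gödel ¬ of 0.8 = 0 (operand ≠ 0)
(~B -> D): 0 ≤ 0.9, so result = 1
((~B -> D) -> B): 1 > 0.8, so result = 0.8
~((~B -> D) -> B): Gödel ¬ of 0.8 = 0 (operand ≠ 0)
~A: Gödel ¬ of 0.7 = 0 (operand ≠ 0)
~C: Gödel ¬ of 0.2 = 0 (operand ≠ 0)
(A | ~C) = max(0.7, 0) = 0.7
(A | (A | ~C)) = max(0.7, 0.7) = 0.7
(A -> C): 0.7 > 0.2, so result = 0.2
((A | (A | ~C)) | (A -> C)) = max(0.7, 0.2) = 0.7
(~A & ((A | (A | ~C)) | (A -> C))) = min(0, 0.7) = 0
(~((~B -> D) -> B) -> (~A & ((A | (A | ~C)) | (A -> C)))): 0 ≤ 0, so result = 1
((((A | (C -> C)) | B) -> A) | (~((~B -> D) -> B) -> (~A & ((A | (A | ~C)) | (A -> C))))) = max(0.7, 1) = 1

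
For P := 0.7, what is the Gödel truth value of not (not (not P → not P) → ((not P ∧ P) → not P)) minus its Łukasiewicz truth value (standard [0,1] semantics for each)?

Gödel evaluation:
  not P: Gödel ¬ of 0.7 = 0 (operand ≠ 0)
  not P: Gödel ¬ of 0.7 = 0 (operand ≠ 0)
  (not P → not P): 0 ≤ 0, so result = 1
  not (not P → not P): Gödel ¬ of 1 = 0 (operand ≠ 0)
  not P: Gödel ¬ of 0.7 = 0 (operand ≠ 0)
  (not P ∧ P) = min(0, 0.7) = 0
  not P: Gödel ¬ of 0.7 = 0 (operand ≠ 0)
  ((not P ∧ P) → not P): 0 ≤ 0, so result = 1
  (not (not P → not P) → ((not P ∧ P) → not P)): 0 ≤ 1, so result = 1
  not (not (not P → not P) → ((not P ∧ P) → not P)): Gödel ¬ of 1 = 0 (operand ≠ 0)
  Gödel value = 0
Łukasiewicz evaluation:
  not P: Łukasiewicz ¬ gives 1 − 0.7 = 0.3
  not P: Łukasiewicz ¬ gives 1 − 0.7 = 0.3
  (not P → not P): min(1, 1 − 0.3 + 0.3) = 1
  not (not P → not P): Łukasiewicz ¬ gives 1 − 1 = 0
  not P: Łukasiewicz ¬ gives 1 − 0.7 = 0.3
  (not P ∧ P) = min(0.3, 0.7) = 0.3
  not P: Łukasiewicz ¬ gives 1 − 0.7 = 0.3
  ((not P ∧ P) → not P): min(1, 1 − 0.3 + 0.3) = 1
  (not (not P → not P) → ((not P ∧ P) → not P)): min(1, 1 − 0 + 1) = 1
  not (not (not P → not P) → ((not P ∧ P) → not P)): Łukasiewicz ¬ gives 1 − 1 = 0
  Łukasiewicz value = 0
Difference: 0 − 0 = 0.00

0.00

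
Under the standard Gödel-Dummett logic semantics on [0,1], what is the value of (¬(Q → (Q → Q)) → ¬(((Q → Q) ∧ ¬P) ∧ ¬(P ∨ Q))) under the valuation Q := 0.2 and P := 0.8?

(Q → Q): 0.2 ≤ 0.2, so result = 1
(Q → (Q → Q)): 0.2 ≤ 1, so result = 1
¬(Q → (Q → Q)): Gödel ¬ of 1 = 0 (operand ≠ 0)
(Q → Q): 0.2 ≤ 0.2, so result = 1
¬P: Gödel ¬ of 0.8 = 0 (operand ≠ 0)
((Q → Q) ∧ ¬P) = min(1, 0) = 0
(P ∨ Q) = max(0.8, 0.2) = 0.8
¬(P ∨ Q): Gödel ¬ of 0.8 = 0 (operand ≠ 0)
(((Q → Q) ∧ ¬P) ∧ ¬(P ∨ Q)) = min(0, 0) = 0
¬(((Q → Q) ∧ ¬P) ∧ ¬(P ∨ Q)): Gödel ¬ of 0 = 1 (operand is 0)
(¬(Q → (Q → Q)) → ¬(((Q → Q) ∧ ¬P) ∧ ¬(P ∨ Q))): 0 ≤ 1, so result = 1

1.00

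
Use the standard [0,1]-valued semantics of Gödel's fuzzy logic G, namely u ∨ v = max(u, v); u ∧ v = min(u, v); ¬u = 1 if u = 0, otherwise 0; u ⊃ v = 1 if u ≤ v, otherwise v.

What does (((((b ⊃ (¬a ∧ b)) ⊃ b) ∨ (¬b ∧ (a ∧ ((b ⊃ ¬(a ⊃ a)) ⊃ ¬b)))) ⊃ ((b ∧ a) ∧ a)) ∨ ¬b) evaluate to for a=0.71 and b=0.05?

0.05

¬a: Gödel ¬ of 0.71 = 0 (operand ≠ 0)
(¬a ∧ b) = min(0, 0.05) = 0
(b ⊃ (¬a ∧ b)): 0.05 > 0, so result = 0
((b ⊃ (¬a ∧ b)) ⊃ b): 0 ≤ 0.05, so result = 1
¬b: Gödel ¬ of 0.05 = 0 (operand ≠ 0)
(a ⊃ a): 0.71 ≤ 0.71, so result = 1
¬(a ⊃ a): Gödel ¬ of 1 = 0 (operand ≠ 0)
(b ⊃ ¬(a ⊃ a)): 0.05 > 0, so result = 0
¬b: Gödel ¬ of 0.05 = 0 (operand ≠ 0)
((b ⊃ ¬(a ⊃ a)) ⊃ ¬b): 0 ≤ 0, so result = 1
(a ∧ ((b ⊃ ¬(a ⊃ a)) ⊃ ¬b)) = min(0.71, 1) = 0.71
(¬b ∧ (a ∧ ((b ⊃ ¬(a ⊃ a)) ⊃ ¬b))) = min(0, 0.71) = 0
(((b ⊃ (¬a ∧ b)) ⊃ b) ∨ (¬b ∧ (a ∧ ((b ⊃ ¬(a ⊃ a)) ⊃ ¬b)))) = max(1, 0) = 1
(b ∧ a) = min(0.05, 0.71) = 0.05
((b ∧ a) ∧ a) = min(0.05, 0.71) = 0.05
((((b ⊃ (¬a ∧ b)) ⊃ b) ∨ (¬b ∧ (a ∧ ((b ⊃ ¬(a ⊃ a)) ⊃ ¬b)))) ⊃ ((b ∧ a) ∧ a)): 1 > 0.05, so result = 0.05
¬b: Gödel ¬ of 0.05 = 0 (operand ≠ 0)
(((((b ⊃ (¬a ∧ b)) ⊃ b) ∨ (¬b ∧ (a ∧ ((b ⊃ ¬(a ⊃ a)) ⊃ ¬b)))) ⊃ ((b ∧ a) ∧ a)) ∨ ¬b) = max(0.05, 0) = 0.05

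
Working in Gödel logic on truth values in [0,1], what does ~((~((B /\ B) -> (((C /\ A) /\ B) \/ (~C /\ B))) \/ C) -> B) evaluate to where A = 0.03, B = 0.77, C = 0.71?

0.00

(B /\ B) = min(0.77, 0.77) = 0.77
(C /\ A) = min(0.71, 0.03) = 0.03
((C /\ A) /\ B) = min(0.03, 0.77) = 0.03
~C: Gödel ¬ of 0.71 = 0 (operand ≠ 0)
(~C /\ B) = min(0, 0.77) = 0
(((C /\ A) /\ B) \/ (~C /\ B)) = max(0.03, 0) = 0.03
((B /\ B) -> (((C /\ A) /\ B) \/ (~C /\ B))): 0.77 > 0.03, so result = 0.03
~((B /\ B) -> (((C /\ A) /\ B) \/ (~C /\ B))): Gödel ¬ of 0.03 = 0 (operand ≠ 0)
(~((B /\ B) -> (((C /\ A) /\ B) \/ (~C /\ B))) \/ C) = max(0, 0.71) = 0.71
((~((B /\ B) -> (((C /\ A) /\ B) \/ (~C /\ B))) \/ C) -> B): 0.71 ≤ 0.77, so result = 1
~((~((B /\ B) -> (((C /\ A) /\ B) \/ (~C /\ B))) \/ C) -> B): Gödel ¬ of 1 = 0 (operand ≠ 0)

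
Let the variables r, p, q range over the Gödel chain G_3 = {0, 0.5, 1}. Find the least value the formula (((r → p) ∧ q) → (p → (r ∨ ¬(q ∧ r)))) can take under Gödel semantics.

The minimum is attained at r = 0.5, p = 1, q = 1:
  (r → p): 0.5 ≤ 1, so result = 1
  ((r → p) ∧ q) = min(1, 1) = 1
  (q ∧ r) = min(1, 0.5) = 0.5
  ¬(q ∧ r): Gödel ¬ of 0.5 = 0 (operand ≠ 0)
  (r ∨ ¬(q ∧ r)) = max(0.5, 0) = 0.5
  (p → (r ∨ ¬(q ∧ r))): 1 > 0.5, so result = 0.5
  (((r → p) ∧ q) → (p → (r ∨ ¬(q ∧ r)))): 1 > 0.5, so result = 0.5
Checking all 27 assignments confirms none give a value below 0.50.

0.50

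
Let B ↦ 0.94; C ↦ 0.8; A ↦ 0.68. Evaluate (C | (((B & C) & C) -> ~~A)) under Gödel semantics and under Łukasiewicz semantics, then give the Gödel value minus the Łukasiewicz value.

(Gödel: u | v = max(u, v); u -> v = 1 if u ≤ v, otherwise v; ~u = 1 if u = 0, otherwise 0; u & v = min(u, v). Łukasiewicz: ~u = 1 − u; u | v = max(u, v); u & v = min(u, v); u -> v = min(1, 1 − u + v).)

0.12

Gödel evaluation:
  (B & C) = min(0.94, 0.8) = 0.8
  ((B & C) & C) = min(0.8, 0.8) = 0.8
  ~A: Gödel ¬ of 0.68 = 0 (operand ≠ 0)
  ~~A: Gödel ¬ of 0 = 1 (operand is 0)
  (((B & C) & C) -> ~~A): 0.8 ≤ 1, so result = 1
  (C | (((B & C) & C) -> ~~A)) = max(0.8, 1) = 1
  Gödel value = 1
Łukasiewicz evaluation:
  (B & C) = min(0.94, 0.8) = 0.8
  ((B & C) & C) = min(0.8, 0.8) = 0.8
  ~A: Łukasiewicz ¬ gives 1 − 0.68 = 0.32
  ~~A: Łukasiewicz ¬ gives 1 − 0.32 = 0.68
  (((B & C) & C) -> ~~A): min(1, 1 − 0.8 + 0.68) = 0.88
  (C | (((B & C) & C) -> ~~A)) = max(0.8, 0.88) = 0.88
  Łukasiewicz value = 0.88
Difference: 1 − 0.88 = 0.12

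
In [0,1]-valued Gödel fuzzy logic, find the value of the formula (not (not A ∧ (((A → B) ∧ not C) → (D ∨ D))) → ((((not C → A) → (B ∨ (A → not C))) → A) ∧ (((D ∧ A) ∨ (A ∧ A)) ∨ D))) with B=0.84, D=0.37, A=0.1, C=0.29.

not A: Gödel ¬ of 0.1 = 0 (operand ≠ 0)
(A → B): 0.1 ≤ 0.84, so result = 1
not C: Gödel ¬ of 0.29 = 0 (operand ≠ 0)
((A → B) ∧ not C) = min(1, 0) = 0
(D ∨ D) = max(0.37, 0.37) = 0.37
(((A → B) ∧ not C) → (D ∨ D)): 0 ≤ 0.37, so result = 1
(not A ∧ (((A → B) ∧ not C) → (D ∨ D))) = min(0, 1) = 0
not (not A ∧ (((A → B) ∧ not C) → (D ∨ D))): Gödel ¬ of 0 = 1 (operand is 0)
not C: Gödel ¬ of 0.29 = 0 (operand ≠ 0)
(not C → A): 0 ≤ 0.1, so result = 1
not C: Gödel ¬ of 0.29 = 0 (operand ≠ 0)
(A → not C): 0.1 > 0, so result = 0
(B ∨ (A → not C)) = max(0.84, 0) = 0.84
((not C → A) → (B ∨ (A → not C))): 1 > 0.84, so result = 0.84
(((not C → A) → (B ∨ (A → not C))) → A): 0.84 > 0.1, so result = 0.1
(D ∧ A) = min(0.37, 0.1) = 0.1
(A ∧ A) = min(0.1, 0.1) = 0.1
((D ∧ A) ∨ (A ∧ A)) = max(0.1, 0.1) = 0.1
(((D ∧ A) ∨ (A ∧ A)) ∨ D) = max(0.1, 0.37) = 0.37
((((not C → A) → (B ∨ (A → not C))) → A) ∧ (((D ∧ A) ∨ (A ∧ A)) ∨ D)) = min(0.1, 0.37) = 0.1
(not (not A ∧ (((A → B) ∧ not C) → (D ∨ D))) → ((((not C → A) → (B ∨ (A → not C))) → A) ∧ (((D ∧ A) ∨ (A ∧ A)) ∨ D))): 1 > 0.1, so result = 0.1

0.10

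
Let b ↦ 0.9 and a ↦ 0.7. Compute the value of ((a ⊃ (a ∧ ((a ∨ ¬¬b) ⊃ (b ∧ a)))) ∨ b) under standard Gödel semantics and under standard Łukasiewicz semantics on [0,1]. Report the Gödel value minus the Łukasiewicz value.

Gödel evaluation:
  ¬b: Gödel ¬ of 0.9 = 0 (operand ≠ 0)
  ¬¬b: Gödel ¬ of 0 = 1 (operand is 0)
  (a ∨ ¬¬b) = max(0.7, 1) = 1
  (b ∧ a) = min(0.9, 0.7) = 0.7
  ((a ∨ ¬¬b) ⊃ (b ∧ a)): 1 > 0.7, so result = 0.7
  (a ∧ ((a ∨ ¬¬b) ⊃ (b ∧ a))) = min(0.7, 0.7) = 0.7
  (a ⊃ (a ∧ ((a ∨ ¬¬b) ⊃ (b ∧ a)))): 0.7 ≤ 0.7, so result = 1
  ((a ⊃ (a ∧ ((a ∨ ¬¬b) ⊃ (b ∧ a)))) ∨ b) = max(1, 0.9) = 1
  Gödel value = 1
Łukasiewicz evaluation:
  ¬b: Łukasiewicz ¬ gives 1 − 0.9 = 0.1
  ¬¬b: Łukasiewicz ¬ gives 1 − 0.1 = 0.9
  (a ∨ ¬¬b) = max(0.7, 0.9) = 0.9
  (b ∧ a) = min(0.9, 0.7) = 0.7
  ((a ∨ ¬¬b) ⊃ (b ∧ a)): min(1, 1 − 0.9 + 0.7) = 0.8
  (a ∧ ((a ∨ ¬¬b) ⊃ (b ∧ a))) = min(0.7, 0.8) = 0.7
  (a ⊃ (a ∧ ((a ∨ ¬¬b) ⊃ (b ∧ a)))): min(1, 1 − 0.7 + 0.7) = 1
  ((a ⊃ (a ∧ ((a ∨ ¬¬b) ⊃ (b ∧ a)))) ∨ b) = max(1, 0.9) = 1
  Łukasiewicz value = 1
Difference: 1 − 1 = 0.00

0.00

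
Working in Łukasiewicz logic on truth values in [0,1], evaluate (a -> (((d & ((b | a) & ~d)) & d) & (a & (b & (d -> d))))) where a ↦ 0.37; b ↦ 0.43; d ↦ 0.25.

(b | a) = max(0.43, 0.37) = 0.43
~d: Łukasiewicz ¬ gives 1 − 0.25 = 0.75
((b | a) & ~d) = min(0.43, 0.75) = 0.43
(d & ((b | a) & ~d)) = min(0.25, 0.43) = 0.25
((d & ((b | a) & ~d)) & d) = min(0.25, 0.25) = 0.25
(d -> d): min(1, 1 − 0.25 + 0.25) = 1
(b & (d -> d)) = min(0.43, 1) = 0.43
(a & (b & (d -> d))) = min(0.37, 0.43) = 0.37
(((d & ((b | a) & ~d)) & d) & (a & (b & (d -> d)))) = min(0.25, 0.37) = 0.25
(a -> (((d & ((b | a) & ~d)) & d) & (a & (b & (d -> d))))): min(1, 1 − 0.37 + 0.25) = 0.88

0.88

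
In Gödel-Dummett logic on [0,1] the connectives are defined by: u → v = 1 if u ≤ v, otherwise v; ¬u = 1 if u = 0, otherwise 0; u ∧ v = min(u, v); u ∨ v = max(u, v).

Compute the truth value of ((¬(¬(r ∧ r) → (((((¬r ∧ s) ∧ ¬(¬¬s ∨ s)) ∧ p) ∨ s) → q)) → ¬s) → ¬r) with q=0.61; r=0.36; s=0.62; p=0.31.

(r ∧ r) = min(0.36, 0.36) = 0.36
¬(r ∧ r): Gödel ¬ of 0.36 = 0 (operand ≠ 0)
¬r: Gödel ¬ of 0.36 = 0 (operand ≠ 0)
(¬r ∧ s) = min(0, 0.62) = 0
¬s: Gödel ¬ of 0.62 = 0 (operand ≠ 0)
¬¬s: Gödel ¬ of 0 = 1 (operand is 0)
(¬¬s ∨ s) = max(1, 0.62) = 1
¬(¬¬s ∨ s): Gödel ¬ of 1 = 0 (operand ≠ 0)
((¬r ∧ s) ∧ ¬(¬¬s ∨ s)) = min(0, 0) = 0
(((¬r ∧ s) ∧ ¬(¬¬s ∨ s)) ∧ p) = min(0, 0.31) = 0
((((¬r ∧ s) ∧ ¬(¬¬s ∨ s)) ∧ p) ∨ s) = max(0, 0.62) = 0.62
(((((¬r ∧ s) ∧ ¬(¬¬s ∨ s)) ∧ p) ∨ s) → q): 0.62 > 0.61, so result = 0.61
(¬(r ∧ r) → (((((¬r ∧ s) ∧ ¬(¬¬s ∨ s)) ∧ p) ∨ s) → q)): 0 ≤ 0.61, so result = 1
¬(¬(r ∧ r) → (((((¬r ∧ s) ∧ ¬(¬¬s ∨ s)) ∧ p) ∨ s) → q)): Gödel ¬ of 1 = 0 (operand ≠ 0)
¬s: Gödel ¬ of 0.62 = 0 (operand ≠ 0)
(¬(¬(r ∧ r) → (((((¬r ∧ s) ∧ ¬(¬¬s ∨ s)) ∧ p) ∨ s) → q)) → ¬s): 0 ≤ 0, so result = 1
¬r: Gödel ¬ of 0.36 = 0 (operand ≠ 0)
((¬(¬(r ∧ r) → (((((¬r ∧ s) ∧ ¬(¬¬s ∨ s)) ∧ p) ∨ s) → q)) → ¬s) → ¬r): 1 > 0, so result = 0

0.00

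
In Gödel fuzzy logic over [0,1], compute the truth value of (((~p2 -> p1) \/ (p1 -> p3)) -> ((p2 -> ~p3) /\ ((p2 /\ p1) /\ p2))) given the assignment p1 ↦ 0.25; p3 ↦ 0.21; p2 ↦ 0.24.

~p2: Gödel ¬ of 0.24 = 0 (operand ≠ 0)
(~p2 -> p1): 0 ≤ 0.25, so result = 1
(p1 -> p3): 0.25 > 0.21, so result = 0.21
((~p2 -> p1) \/ (p1 -> p3)) = max(1, 0.21) = 1
~p3: Gödel ¬ of 0.21 = 0 (operand ≠ 0)
(p2 -> ~p3): 0.24 > 0, so result = 0
(p2 /\ p1) = min(0.24, 0.25) = 0.24
((p2 /\ p1) /\ p2) = min(0.24, 0.24) = 0.24
((p2 -> ~p3) /\ ((p2 /\ p1) /\ p2)) = min(0, 0.24) = 0
(((~p2 -> p1) \/ (p1 -> p3)) -> ((p2 -> ~p3) /\ ((p2 /\ p1) /\ p2))): 1 > 0, so result = 0

0.00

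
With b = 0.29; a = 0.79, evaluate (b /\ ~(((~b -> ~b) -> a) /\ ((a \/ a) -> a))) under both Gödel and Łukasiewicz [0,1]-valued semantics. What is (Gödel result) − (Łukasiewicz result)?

Gödel evaluation:
  ~b: Gödel ¬ of 0.29 = 0 (operand ≠ 0)
  ~b: Gödel ¬ of 0.29 = 0 (operand ≠ 0)
  (~b -> ~b): 0 ≤ 0, so result = 1
  ((~b -> ~b) -> a): 1 > 0.79, so result = 0.79
  (a \/ a) = max(0.79, 0.79) = 0.79
  ((a \/ a) -> a): 0.79 ≤ 0.79, so result = 1
  (((~b -> ~b) -> a) /\ ((a \/ a) -> a)) = min(0.79, 1) = 0.79
  ~(((~b -> ~b) -> a) /\ ((a \/ a) -> a)): Gödel ¬ of 0.79 = 0 (operand ≠ 0)
  (b /\ ~(((~b -> ~b) -> a) /\ ((a \/ a) -> a))) = min(0.29, 0) = 0
  Gödel value = 0
Łukasiewicz evaluation:
  ~b: Łukasiewicz ¬ gives 1 − 0.29 = 0.71
  ~b: Łukasiewicz ¬ gives 1 − 0.29 = 0.71
  (~b -> ~b): min(1, 1 − 0.71 + 0.71) = 1
  ((~b -> ~b) -> a): min(1, 1 − 1 + 0.79) = 0.79
  (a \/ a) = max(0.79, 0.79) = 0.79
  ((a \/ a) -> a): min(1, 1 − 0.79 + 0.79) = 1
  (((~b -> ~b) -> a) /\ ((a \/ a) -> a)) = min(0.79, 1) = 0.79
  ~(((~b -> ~b) -> a) /\ ((a \/ a) -> a)): Łukasiewicz ¬ gives 1 − 0.79 = 0.21
  (b /\ ~(((~b -> ~b) -> a) /\ ((a \/ a) -> a))) = min(0.29, 0.21) = 0.21
  Łukasiewicz value = 0.21
Difference: 0 − 0.21 = -0.21

-0.21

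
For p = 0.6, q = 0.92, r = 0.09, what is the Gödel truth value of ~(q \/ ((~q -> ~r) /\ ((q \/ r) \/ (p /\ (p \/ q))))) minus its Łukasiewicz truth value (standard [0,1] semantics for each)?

-0.08

Gödel evaluation:
  ~q: Gödel ¬ of 0.92 = 0 (operand ≠ 0)
  ~r: Gödel ¬ of 0.09 = 0 (operand ≠ 0)
  (~q -> ~r): 0 ≤ 0, so result = 1
  (q \/ r) = max(0.92, 0.09) = 0.92
  (p \/ q) = max(0.6, 0.92) = 0.92
  (p /\ (p \/ q)) = min(0.6, 0.92) = 0.6
  ((q \/ r) \/ (p /\ (p \/ q))) = max(0.92, 0.6) = 0.92
  ((~q -> ~r) /\ ((q \/ r) \/ (p /\ (p \/ q)))) = min(1, 0.92) = 0.92
  (q \/ ((~q -> ~r) /\ ((q \/ r) \/ (p /\ (p \/ q))))) = max(0.92, 0.92) = 0.92
  ~(q \/ ((~q -> ~r) /\ ((q \/ r) \/ (p /\ (p \/ q))))): Gödel ¬ of 0.92 = 0 (operand ≠ 0)
  Gödel value = 0
Łukasiewicz evaluation:
  ~q: Łukasiewicz ¬ gives 1 − 0.92 = 0.08
  ~r: Łukasiewicz ¬ gives 1 − 0.09 = 0.91
  (~q -> ~r): min(1, 1 − 0.08 + 0.91) = 1
  (q \/ r) = max(0.92, 0.09) = 0.92
  (p \/ q) = max(0.6, 0.92) = 0.92
  (p /\ (p \/ q)) = min(0.6, 0.92) = 0.6
  ((q \/ r) \/ (p /\ (p \/ q))) = max(0.92, 0.6) = 0.92
  ((~q -> ~r) /\ ((q \/ r) \/ (p /\ (p \/ q)))) = min(1, 0.92) = 0.92
  (q \/ ((~q -> ~r) /\ ((q \/ r) \/ (p /\ (p \/ q))))) = max(0.92, 0.92) = 0.92
  ~(q \/ ((~q -> ~r) /\ ((q \/ r) \/ (p /\ (p \/ q))))): Łukasiewicz ¬ gives 1 − 0.92 = 0.08
  Łukasiewicz value = 0.08
Difference: 0 − 0.08 = -0.08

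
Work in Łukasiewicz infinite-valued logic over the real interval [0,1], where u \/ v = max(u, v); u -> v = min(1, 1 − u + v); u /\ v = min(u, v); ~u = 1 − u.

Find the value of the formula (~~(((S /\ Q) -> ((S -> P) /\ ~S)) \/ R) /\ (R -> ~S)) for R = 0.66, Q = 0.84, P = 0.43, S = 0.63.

(S /\ Q) = min(0.63, 0.84) = 0.63
(S -> P): min(1, 1 − 0.63 + 0.43) = 0.8
~S: Łukasiewicz ¬ gives 1 − 0.63 = 0.37
((S -> P) /\ ~S) = min(0.8, 0.37) = 0.37
((S /\ Q) -> ((S -> P) /\ ~S)): min(1, 1 − 0.63 + 0.37) = 0.74
(((S /\ Q) -> ((S -> P) /\ ~S)) \/ R) = max(0.74, 0.66) = 0.74
~(((S /\ Q) -> ((S -> P) /\ ~S)) \/ R): Łukasiewicz ¬ gives 1 − 0.74 = 0.26
~~(((S /\ Q) -> ((S -> P) /\ ~S)) \/ R): Łukasiewicz ¬ gives 1 − 0.26 = 0.74
~S: Łukasiewicz ¬ gives 1 − 0.63 = 0.37
(R -> ~S): min(1, 1 − 0.66 + 0.37) = 0.71
(~~(((S /\ Q) -> ((S -> P) /\ ~S)) \/ R) /\ (R -> ~S)) = min(0.74, 0.71) = 0.71

0.71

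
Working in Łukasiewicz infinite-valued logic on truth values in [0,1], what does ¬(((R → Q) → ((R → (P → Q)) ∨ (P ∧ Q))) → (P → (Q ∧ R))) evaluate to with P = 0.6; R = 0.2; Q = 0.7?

0.40

(R → Q): min(1, 1 − 0.2 + 0.7) = 1
(P → Q): min(1, 1 − 0.6 + 0.7) = 1
(R → (P → Q)): min(1, 1 − 0.2 + 1) = 1
(P ∧ Q) = min(0.6, 0.7) = 0.6
((R → (P → Q)) ∨ (P ∧ Q)) = max(1, 0.6) = 1
((R → Q) → ((R → (P → Q)) ∨ (P ∧ Q))): min(1, 1 − 1 + 1) = 1
(Q ∧ R) = min(0.7, 0.2) = 0.2
(P → (Q ∧ R)): min(1, 1 − 0.6 + 0.2) = 0.6
(((R → Q) → ((R → (P → Q)) ∨ (P ∧ Q))) → (P → (Q ∧ R))): min(1, 1 − 1 + 0.6) = 0.6
¬(((R → Q) → ((R → (P → Q)) ∨ (P ∧ Q))) → (P → (Q ∧ R))): Łukasiewicz ¬ gives 1 − 0.6 = 0.4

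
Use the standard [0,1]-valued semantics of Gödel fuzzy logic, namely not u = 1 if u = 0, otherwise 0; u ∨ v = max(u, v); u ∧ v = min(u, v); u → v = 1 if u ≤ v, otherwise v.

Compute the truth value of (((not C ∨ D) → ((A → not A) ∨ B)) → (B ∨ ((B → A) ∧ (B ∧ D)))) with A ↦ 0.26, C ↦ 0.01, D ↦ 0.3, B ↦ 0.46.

not C: Gödel ¬ of 0.01 = 0 (operand ≠ 0)
(not C ∨ D) = max(0, 0.3) = 0.3
not A: Gödel ¬ of 0.26 = 0 (operand ≠ 0)
(A → not A): 0.26 > 0, so result = 0
((A → not A) ∨ B) = max(0, 0.46) = 0.46
((not C ∨ D) → ((A → not A) ∨ B)): 0.3 ≤ 0.46, so result = 1
(B → A): 0.46 > 0.26, so result = 0.26
(B ∧ D) = min(0.46, 0.3) = 0.3
((B → A) ∧ (B ∧ D)) = min(0.26, 0.3) = 0.26
(B ∨ ((B → A) ∧ (B ∧ D))) = max(0.46, 0.26) = 0.46
(((not C ∨ D) → ((A → not A) ∨ B)) → (B ∨ ((B → A) ∧ (B ∧ D)))): 1 > 0.46, so result = 0.46

0.46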